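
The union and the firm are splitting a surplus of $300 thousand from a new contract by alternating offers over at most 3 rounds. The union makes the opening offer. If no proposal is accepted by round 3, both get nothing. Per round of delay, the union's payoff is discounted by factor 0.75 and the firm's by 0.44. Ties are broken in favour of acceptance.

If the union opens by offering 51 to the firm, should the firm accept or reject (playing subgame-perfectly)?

Work out the firm's continuation value if the offer is rejected.
Round 3 (the union proposes): the firm will accept anything ≥ 0, so the union offers 0 and keeps 300.
Round 2 (the firm proposes): the union can get 300 next round, worth 0.75 × 300 = 225 now; the firm offers that and keeps 75.
So by rejecting in round 1, the firm gets 75 next round, worth 0.44 × 75 = 33 now.
Offer 51 ≥ 33, so the firm accepts.

Accept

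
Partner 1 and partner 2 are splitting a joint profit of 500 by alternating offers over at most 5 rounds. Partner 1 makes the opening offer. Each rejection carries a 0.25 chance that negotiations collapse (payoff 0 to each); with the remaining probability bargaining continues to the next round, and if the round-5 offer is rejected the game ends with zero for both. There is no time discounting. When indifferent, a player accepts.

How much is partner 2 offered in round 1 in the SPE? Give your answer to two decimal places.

By backward induction:
Round 5 (partner 1 proposes): rejection yields 0 for partner 2; partner 1 offers 0 and keeps 500.
Round 4 (partner 2 proposes): rejecting gives partner 1 an expected 0.75 × 500 = 375. Partner 2 offers 375 and keeps 500 − 375 = 125.
Round 3 (partner 1 proposes): rejecting gives partner 2 an expected 0.75 × 125 = 93.75; partner 1 offers that and keeps 406.25.
Round 2 (partner 2 proposes): rejecting gives partner 1 an expected 0.75 × 406.25 = 304.6875; partner 2 offers that and keeps 195.3125.
Round 1 (partner 1 proposes): rejecting gives partner 2 an expected 0.75 × 195.3125 = 146.484375, so partner 1 offers 146.484375, keeping 353.515625.

146.48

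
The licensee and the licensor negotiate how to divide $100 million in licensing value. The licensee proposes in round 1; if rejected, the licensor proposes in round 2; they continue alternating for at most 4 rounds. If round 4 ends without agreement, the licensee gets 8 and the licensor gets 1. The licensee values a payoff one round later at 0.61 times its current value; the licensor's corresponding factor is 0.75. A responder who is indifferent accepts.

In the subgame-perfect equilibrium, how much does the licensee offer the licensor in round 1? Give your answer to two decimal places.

60.82

Round 4 (the licensor proposes): the licensee gets 8 if talks fail, so the licensor offers 8 and keeps 92.
Round 3 (the licensee proposes): the licensor can get 92 next round, worth 0.75 × 92 = 69 now. The licensee offers 69 and keeps 100 − 69 = 31.
Round 2 (the licensor proposes): the licensee can get 31 next round, worth 0.61 × 31 = 18.91 now; the licensor offers that and keeps 81.09.
Round 1 (the licensee proposes): the licensor can get 81.09 next round, worth 0.75 × 81.09 = 60.8175 now, so the licensee offers 60.8175, keeping 39.1825.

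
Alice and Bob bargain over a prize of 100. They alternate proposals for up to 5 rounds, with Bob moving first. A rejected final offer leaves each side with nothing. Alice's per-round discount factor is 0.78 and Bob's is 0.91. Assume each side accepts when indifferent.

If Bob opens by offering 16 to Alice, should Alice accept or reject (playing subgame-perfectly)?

Accept

Round 5 (Bob proposes): Alice will accept anything ≥ 0, so Bob offers 0 and keeps 100.
Round 4 (Alice proposes): Bob can get 100 next round, worth 0.91 × 100 = 91 now. Alice offers 91 and keeps 100 − 91 = 9.
Round 3 (Bob proposes): Alice can get 9 next round, worth 0.78 × 9 = 7.02 now, so Bob offers 7.02, keeping 92.98.
Round 2 (Alice proposes): Bob can get 92.98 next round, worth 0.91 × 92.98 = 84.6118 now. Alice offers 84.6118 and keeps 100 − 84.6118 = 15.3882.
So by rejecting in round 1, Alice gets 15.3882 next round, worth 0.78 × 15.3882 = 12.002796 now.
Offer 16 ≥ 12.002796, so Alice accepts.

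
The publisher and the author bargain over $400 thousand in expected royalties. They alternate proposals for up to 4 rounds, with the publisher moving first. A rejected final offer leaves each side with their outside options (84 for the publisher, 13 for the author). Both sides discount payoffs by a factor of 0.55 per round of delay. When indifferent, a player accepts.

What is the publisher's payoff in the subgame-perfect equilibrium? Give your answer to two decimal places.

Round 4 (the author proposes): the publisher gets 84 if talks fail, so the author offers 84 and keeps 316.
Round 3 (the publisher proposes): the author can get 316 next round, worth 0.55 × 316 = 173.8 now. The publisher offers 173.8 and keeps 400 − 173.8 = 226.2.
Round 2 (the author proposes): the publisher can get 226.2 next round, worth 0.55 × 226.2 = 124.41 now, so the author offers 124.41, keeping 275.59.
Round 1 (the publisher proposes): the author can get 275.59 next round, worth 0.55 × 275.59 = 151.5745 now, so the publisher offers 151.5745, keeping 248.4255.

248.43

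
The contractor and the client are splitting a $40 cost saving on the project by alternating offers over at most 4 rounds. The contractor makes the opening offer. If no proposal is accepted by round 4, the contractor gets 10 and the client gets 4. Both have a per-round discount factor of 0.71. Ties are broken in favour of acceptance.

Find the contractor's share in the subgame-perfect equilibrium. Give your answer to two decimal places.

21.03

Round 4 (the client proposes): the contractor gets 10 if talks fail, so the client offers 10 and keeps 30.
Round 3 (the contractor proposes): the client can get 30 next round, worth 0.71 × 30 = 21.3 now; the contractor offers that and keeps 18.7.
Round 2 (the client proposes): the contractor can get 18.7 next round, worth 0.71 × 18.7 = 13.277 now. The client offers 13.277 and keeps 40 − 13.277 = 26.723.
Round 1 (the contractor proposes): the client can get 26.723 next round, worth 0.71 × 26.723 = 18.97333 now; the contractor offers that and keeps 21.02667.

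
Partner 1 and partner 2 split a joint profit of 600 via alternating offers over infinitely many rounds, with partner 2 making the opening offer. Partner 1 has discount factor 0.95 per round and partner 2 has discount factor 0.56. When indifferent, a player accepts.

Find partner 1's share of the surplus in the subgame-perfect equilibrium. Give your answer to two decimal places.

535.90

Let x be partner 2's share when partner 2 proposes and y be partner 1's share when partner 1 proposes.
Partner 1 accepts iff offered ≥ 0.95·y, so x = 600 − 0.95y. Symmetrically y = 600 − 0.56x.
Substituting: x = 600 − 0.95(600 − 0.56x), giving x(1 − 0.56·0.95) = 600(1 − 0.95).
So x = 600 × 0.05 / 0.468 ≈ 64.1026, and partner 1 receives 600 − x ≈ 535.8974.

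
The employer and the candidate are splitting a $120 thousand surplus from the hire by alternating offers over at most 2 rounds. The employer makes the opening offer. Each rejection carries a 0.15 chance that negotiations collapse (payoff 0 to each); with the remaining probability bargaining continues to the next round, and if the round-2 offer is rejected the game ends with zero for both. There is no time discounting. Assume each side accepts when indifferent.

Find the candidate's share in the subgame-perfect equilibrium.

102

Round 2 (the candidate proposes): the employer will accept anything ≥ 0, so the candidate offers 0 and keeps 120.
Round 1 (the employer proposes): rejecting gives the candidate an expected 0.85 × 120 = 102. The employer offers 102 and keeps 120 − 102 = 18.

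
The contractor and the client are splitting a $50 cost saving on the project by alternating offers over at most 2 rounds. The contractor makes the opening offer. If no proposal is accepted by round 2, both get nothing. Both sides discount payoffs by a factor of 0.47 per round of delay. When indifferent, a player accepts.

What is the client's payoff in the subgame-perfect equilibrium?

Round 2 (the client proposes): rejection yields 0 for the contractor; the client offers 0 and keeps 50.
Round 1 (the contractor proposes): the client can get 50 next round, worth 0.47 × 50 = 23.5 now, so the contractor offers 23.5, keeping 26.5.

23.5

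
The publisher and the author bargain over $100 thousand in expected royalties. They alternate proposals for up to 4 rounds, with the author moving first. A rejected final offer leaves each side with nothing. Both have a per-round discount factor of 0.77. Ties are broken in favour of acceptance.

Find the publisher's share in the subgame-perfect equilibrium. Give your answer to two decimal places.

63.36

Round 4 (the publisher proposes): rejection yields 0 for the author; the publisher offers 0 and keeps 100.
Round 3 (the author proposes): the publisher can get 100 next round, worth 0.77 × 100 = 77 now. The author offers 77 and keeps 100 − 77 = 23.
Round 2 (the publisher proposes): the author can get 23 next round, worth 0.77 × 23 = 17.71 now. The publisher offers 17.71 and keeps 100 − 17.71 = 82.29.
Round 1 (the author proposes): the publisher can get 82.29 next round, worth 0.77 × 82.29 = 63.3633 now. The author offers 63.3633 and keeps 100 − 63.3633 = 36.6367.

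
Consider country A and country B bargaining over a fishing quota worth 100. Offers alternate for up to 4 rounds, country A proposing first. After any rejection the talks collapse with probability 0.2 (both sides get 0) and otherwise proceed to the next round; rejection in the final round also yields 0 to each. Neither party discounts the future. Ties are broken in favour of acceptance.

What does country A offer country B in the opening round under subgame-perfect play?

67.2

Round 4 (country B proposes): rejection yields 0 for country A; country B offers 0 and keeps 100.
Round 3 (country A proposes): rejecting gives country B an expected 0.8 × 100 = 80; country A offers that and keeps 20.
Round 2 (country B proposes): rejecting gives country A an expected 0.8 × 20 = 16; country B offers that and keeps 84.
Round 1 (country A proposes): rejecting gives country B an expected 0.8 × 84 = 67.2, so country A offers 67.2, keeping 32.8.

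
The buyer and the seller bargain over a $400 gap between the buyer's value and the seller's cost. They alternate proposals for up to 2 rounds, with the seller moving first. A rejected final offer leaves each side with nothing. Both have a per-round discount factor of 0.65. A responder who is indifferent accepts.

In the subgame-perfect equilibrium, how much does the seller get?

140

Round 2 (the buyer proposes): rejection yields 0 for the seller; the buyer offers 0 and keeps 400.
Round 1 (the seller proposes): the buyer can get 400 next round, worth 0.65 × 400 = 260 now; the seller offers that and keeps 140.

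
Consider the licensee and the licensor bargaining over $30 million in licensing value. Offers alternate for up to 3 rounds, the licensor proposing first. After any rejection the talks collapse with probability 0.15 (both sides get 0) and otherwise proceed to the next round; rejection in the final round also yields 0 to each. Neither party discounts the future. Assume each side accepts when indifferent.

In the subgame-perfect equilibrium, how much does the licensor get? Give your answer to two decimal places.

26.18

Round 3 (the licensor proposes): rejection yields 0 for the licensee; the licensor offers 0 and keeps 30.
Round 2 (the licensee proposes): rejecting gives the licensor an expected 0.85 × 30 = 25.5, so the licensee offers 25.5, keeping 4.5.
Round 1 (the licensor proposes): rejecting gives the licensee an expected 0.85 × 4.5 = 3.825, so the licensor offers 3.825, keeping 26.175.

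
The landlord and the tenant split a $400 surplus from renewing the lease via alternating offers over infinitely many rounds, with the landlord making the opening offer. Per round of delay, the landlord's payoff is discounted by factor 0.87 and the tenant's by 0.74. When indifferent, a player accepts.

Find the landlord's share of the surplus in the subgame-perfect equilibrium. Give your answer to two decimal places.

In a stationary SPE each proposer offers the other exactly their discounted continuation value.
If the landlord keeps x when proposing and the tenant keeps y when proposing, then x = 400 − 0.74y and y = 400 − 0.87x.
Solving: x = 400(1 − 0.74) / (1 − 0.87·0.74) = 104 / 0.3562 ≈ 291.9708.
The tenant gets 400 − 291.9708 ≈ 108.0292.

291.97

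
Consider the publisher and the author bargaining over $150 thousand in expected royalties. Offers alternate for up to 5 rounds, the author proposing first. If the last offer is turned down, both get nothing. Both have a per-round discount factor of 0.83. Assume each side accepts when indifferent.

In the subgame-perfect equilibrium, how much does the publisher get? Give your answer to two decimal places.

35.75

By backward induction:
Round 5 (the author proposes): the publisher will accept anything ≥ 0, so the author offers 0 and keeps 150.
Round 4 (the publisher proposes): the author can get 150 next round, worth 0.83 × 150 = 124.5 now. The publisher offers 124.5 and keeps 150 − 124.5 = 25.5.
Round 3 (the author proposes): the publisher can get 25.5 next round, worth 0.83 × 25.5 = 21.165 now. The author offers 21.165 and keeps 150 − 21.165 = 128.835.
Round 2 (the publisher proposes): the author can get 128.835 next round, worth 0.83 × 128.835 = 106.93305 now; the publisher offers that and keeps 43.06695.
Round 1 (the author proposes): the publisher can get 43.06695 next round, worth 0.83 × 43.06695 = 35.7455685 now; the author offers that and keeps 114.2544315.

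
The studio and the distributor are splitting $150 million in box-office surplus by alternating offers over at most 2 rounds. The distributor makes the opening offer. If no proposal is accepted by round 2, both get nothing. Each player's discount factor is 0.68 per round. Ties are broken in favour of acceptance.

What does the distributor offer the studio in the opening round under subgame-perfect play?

Solve by backward induction from round 2.
Round 2 (the studio proposes): rejection yields 0 for the distributor; the studio offers 0 and keeps 150.
Round 1 (the distributor proposes): the studio can get 150 next round, worth 0.68 × 150 = 102 now, so the distributor offers 102, keeping 48.

102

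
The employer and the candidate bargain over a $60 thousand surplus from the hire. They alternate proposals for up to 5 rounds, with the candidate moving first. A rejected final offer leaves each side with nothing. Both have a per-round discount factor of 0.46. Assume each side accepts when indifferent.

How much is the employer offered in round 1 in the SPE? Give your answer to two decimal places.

18.06

By backward induction:
Round 5 (the candidate proposes): the employer will accept anything ≥ 0, so the candidate offers 0 and keeps 60.
Round 4 (the employer proposes): the candidate can get 60 next round, worth 0.46 × 60 = 27.6 now; the employer offers that and keeps 32.4.
Round 3 (the candidate proposes): the employer can get 32.4 next round, worth 0.46 × 32.4 = 14.904 now, so the candidate offers 14.904, keeping 45.096.
Round 2 (the employer proposes): the candidate can get 45.096 next round, worth 0.46 × 45.096 = 20.74416 now. The employer offers 20.74416 and keeps 60 − 20.74416 = 39.25584.
Round 1 (the candidate proposes): the employer can get 39.25584 next round, worth 0.46 × 39.25584 = 18.0576864 now, so the candidate offers 18.0576864, keeping 41.9423136.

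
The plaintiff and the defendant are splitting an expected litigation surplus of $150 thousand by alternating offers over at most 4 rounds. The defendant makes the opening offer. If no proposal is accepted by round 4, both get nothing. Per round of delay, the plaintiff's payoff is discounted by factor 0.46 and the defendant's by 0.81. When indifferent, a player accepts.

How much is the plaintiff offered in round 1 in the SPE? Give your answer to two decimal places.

38.82

Solve by backward induction from round 4.
Round 4 (the plaintiff proposes): rejection yields 0 for the defendant; the plaintiff offers 0 and keeps 150.
Round 3 (the defendant proposes): the plaintiff can get 150 next round, worth 0.46 × 150 = 69 now. The defendant offers 69 and keeps 150 − 69 = 81.
Round 2 (the plaintiff proposes): the defendant can get 81 next round, worth 0.81 × 81 = 65.61 now. The plaintiff offers 65.61 and keeps 150 − 65.61 = 84.39.
Round 1 (the defendant proposes): the plaintiff can get 84.39 next round, worth 0.46 × 84.39 = 38.8194 now, so the defendant offers 38.8194, keeping 111.1806.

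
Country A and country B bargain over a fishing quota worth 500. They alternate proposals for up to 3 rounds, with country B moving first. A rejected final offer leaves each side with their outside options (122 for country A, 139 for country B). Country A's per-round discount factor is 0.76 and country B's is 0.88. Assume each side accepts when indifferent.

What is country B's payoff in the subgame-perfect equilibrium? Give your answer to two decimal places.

Round 3 (country B proposes): country A gets 122 if talks fail, so country B offers 122 and keeps 378.
Round 2 (country A proposes): country B can get 378 next round, worth 0.88 × 378 = 332.64 now. Country A offers 332.64 and keeps 500 − 332.64 = 167.36.
Round 1 (country B proposes): country A can get 167.36 next round, worth 0.76 × 167.36 = 127.1936 now, so country B offers 127.1936, keeping 372.8064.

372.81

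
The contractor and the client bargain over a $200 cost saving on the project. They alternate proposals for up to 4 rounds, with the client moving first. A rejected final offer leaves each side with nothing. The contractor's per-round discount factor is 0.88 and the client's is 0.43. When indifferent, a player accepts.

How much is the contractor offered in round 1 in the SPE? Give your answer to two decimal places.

166.92

Round 4 (the contractor proposes): the client will accept anything ≥ 0, so the contractor offers 0 and keeps 200.
Round 3 (the client proposes): the contractor can get 200 next round, worth 0.88 × 200 = 176 now; the client offers that and keeps 24.
Round 2 (the contractor proposes): the client can get 24 next round, worth 0.43 × 24 = 10.32 now. The contractor offers 10.32 and keeps 200 − 10.32 = 189.68.
Round 1 (the client proposes): the contractor can get 189.68 next round, worth 0.88 × 189.68 = 166.9184 now. The client offers 166.9184 and keeps 200 − 166.9184 = 33.0816.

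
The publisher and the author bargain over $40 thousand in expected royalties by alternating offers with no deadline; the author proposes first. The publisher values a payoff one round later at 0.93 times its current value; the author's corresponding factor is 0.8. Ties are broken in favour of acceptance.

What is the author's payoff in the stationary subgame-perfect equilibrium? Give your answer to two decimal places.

10.94

When the author proposes, the publisher accepts any offer worth at least 0.93 times what the publisher would get by proposing next round; and vice versa.
This gives x = 40 − 0.93y and y = 40 − 0.8x, where x and y are each side's share when it proposes.
Hence (1 − 0.93·0.8)x = 40(1 − 0.93), i.e. 0.256·x = 2.8.
x = 10.9375; the publisher's share is 40 − x = 29.0625.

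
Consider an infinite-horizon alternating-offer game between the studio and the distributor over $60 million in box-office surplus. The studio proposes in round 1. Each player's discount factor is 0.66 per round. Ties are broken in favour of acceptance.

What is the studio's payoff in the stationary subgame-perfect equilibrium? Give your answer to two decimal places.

36.14

In a stationary SPE each proposer offers the other exactly their discounted continuation value.
If the studio keeps x when proposing and the distributor keeps y when proposing, then x = 60 − 0.66y and y = 60 − 0.66x.
Solving: x = 60(1 − 0.66) / (1 − 0.66·0.66) = 20.4 / 0.5644 ≈ 36.1446.
The distributor gets 60 − 36.1446 ≈ 23.8554.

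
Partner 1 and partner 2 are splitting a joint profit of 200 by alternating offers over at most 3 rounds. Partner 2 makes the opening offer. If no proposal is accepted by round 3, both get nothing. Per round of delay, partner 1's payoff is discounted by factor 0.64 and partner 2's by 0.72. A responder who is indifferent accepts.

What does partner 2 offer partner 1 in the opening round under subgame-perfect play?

Round 3 (partner 2 proposes): rejection yields 0 for partner 1; partner 2 offers 0 and keeps 200.
Round 2 (partner 1 proposes): partner 2 can get 200 next round, worth 0.72 × 200 = 144 now, so partner 1 offers 144, keeping 56.
Round 1 (partner 2 proposes): partner 1 can get 56 next round, worth 0.64 × 56 = 35.84 now; partner 2 offers that and keeps 164.16.

35.84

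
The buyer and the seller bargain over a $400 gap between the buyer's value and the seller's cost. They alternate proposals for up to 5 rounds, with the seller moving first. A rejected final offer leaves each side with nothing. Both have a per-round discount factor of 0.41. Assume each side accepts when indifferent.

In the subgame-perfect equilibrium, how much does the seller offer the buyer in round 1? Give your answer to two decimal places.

Round 5 (the seller proposes): the buyer will accept anything ≥ 0, so the seller offers 0 and keeps 400.
Round 4 (the buyer proposes): the seller can get 400 next round, worth 0.41 × 400 = 164 now, so the buyer offers 164, keeping 236.
Round 3 (the seller proposes): the buyer can get 236 next round, worth 0.41 × 236 = 96.76 now, so the seller offers 96.76, keeping 303.24.
Round 2 (the buyer proposes): the seller can get 303.24 next round, worth 0.41 × 303.24 = 124.3284 now. The buyer offers 124.3284 and keeps 400 − 124.3284 = 275.6716.
Round 1 (the seller proposes): the buyer can get 275.6716 next round, worth 0.41 × 275.6716 = 113.025356 now, so the seller offers 113.025356, keeping 286.974644.

113.03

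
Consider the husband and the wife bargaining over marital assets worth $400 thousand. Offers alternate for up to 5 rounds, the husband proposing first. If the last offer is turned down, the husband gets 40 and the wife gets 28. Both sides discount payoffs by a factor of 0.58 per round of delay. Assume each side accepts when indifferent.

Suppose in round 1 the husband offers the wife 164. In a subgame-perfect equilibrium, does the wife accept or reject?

Round 5 (the husband proposes): the wife gets 28 if talks fail, so the husband offers 28 and keeps 372.
Round 4 (the wife proposes): the husband can get 372 next round, worth 0.58 × 372 = 215.76 now; the wife offers that and keeps 184.24.
Round 3 (the husband proposes): the wife can get 184.24 next round, worth 0.58 × 184.24 = 106.8592 now; the husband offers that and keeps 293.1408.
Round 2 (the wife proposes): the husband can get 293.1408 next round, worth 0.58 × 293.1408 = 170.021664 now, so the wife offers 170.021664, keeping 229.978336.
So by rejecting in round 1, the wife gets 229.978336 next round, worth 0.58 × 229.978336 = 133.38743488 now.
Offer 164 ≥ 133.38743488, so the wife accepts.

Accept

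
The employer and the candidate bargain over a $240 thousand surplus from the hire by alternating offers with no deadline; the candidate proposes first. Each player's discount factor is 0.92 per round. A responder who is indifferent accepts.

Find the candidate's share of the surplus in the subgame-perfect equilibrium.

125

In a stationary SPE each proposer offers the other exactly their discounted continuation value.
If the candidate keeps x when proposing and the employer keeps y when proposing, then x = 240 − 0.92y and y = 240 − 0.92x.
Solving: x = 240(1 − 0.92) / (1 − 0.92·0.92) = 19.2 / 0.1536 = 125.
The employer gets 240 − 125 = 115.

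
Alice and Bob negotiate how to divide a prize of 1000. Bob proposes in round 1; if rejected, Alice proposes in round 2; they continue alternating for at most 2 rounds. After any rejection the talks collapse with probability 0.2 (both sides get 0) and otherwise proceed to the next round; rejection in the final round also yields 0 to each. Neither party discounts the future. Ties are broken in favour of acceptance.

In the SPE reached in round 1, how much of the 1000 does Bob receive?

By backward induction:
Round 2 (Alice proposes): Bob will accept anything ≥ 0, so Alice offers 0 and keeps 1000.
Round 1 (Bob proposes): rejecting gives Alice an expected 0.8 × 1000 = 800. Bob offers 800 and keeps 1000 − 800 = 200.

200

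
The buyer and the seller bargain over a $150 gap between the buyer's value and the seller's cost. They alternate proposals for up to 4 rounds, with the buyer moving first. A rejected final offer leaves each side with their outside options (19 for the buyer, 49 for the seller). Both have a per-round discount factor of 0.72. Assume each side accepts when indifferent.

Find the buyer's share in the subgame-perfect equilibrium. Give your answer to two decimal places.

Round 4 (the seller proposes): the buyer gets 19 if talks fail, so the seller offers 19 and keeps 131.
Round 3 (the buyer proposes): the seller can get 131 next round, worth 0.72 × 131 = 94.32 now; the buyer offers that and keeps 55.68.
Round 2 (the seller proposes): the buyer can get 55.68 next round, worth 0.72 × 55.68 = 40.0896 now, so the seller offers 40.0896, keeping 109.9104.
Round 1 (the buyer proposes): the seller can get 109.9104 next round, worth 0.72 × 109.9104 = 79.135488 now; the buyer offers that and keeps 70.864512.

70.86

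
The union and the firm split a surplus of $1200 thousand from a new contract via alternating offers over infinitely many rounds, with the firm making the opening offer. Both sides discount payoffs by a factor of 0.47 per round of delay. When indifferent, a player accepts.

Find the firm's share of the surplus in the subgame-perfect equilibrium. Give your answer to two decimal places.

816.33

When the firm proposes, the union accepts any offer worth at least 0.47 times what the union would get by proposing next round; and vice versa.
This gives x = 1200 − 0.47y and y = 1200 − 0.47x, where x and y are each side's share when it proposes.
Hence (1 − 0.47·0.47)x = 1200(1 − 0.47), i.e. 0.7791·x = 636.
x ≈ 816.3265; the union's share is 1200 − x ≈ 383.6735.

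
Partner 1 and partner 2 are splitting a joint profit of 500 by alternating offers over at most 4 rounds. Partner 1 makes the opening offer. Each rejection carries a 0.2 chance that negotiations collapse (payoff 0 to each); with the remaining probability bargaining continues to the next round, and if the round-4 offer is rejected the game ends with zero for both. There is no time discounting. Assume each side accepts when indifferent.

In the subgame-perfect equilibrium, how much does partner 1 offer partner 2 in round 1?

Round 4 (partner 2 proposes): partner 1 will accept anything ≥ 0, so partner 2 offers 0 and keeps 500.
Round 3 (partner 1 proposes): rejecting gives partner 2 an expected 0.8 × 500 = 400, so partner 1 offers 400, keeping 100.
Round 2 (partner 2 proposes): rejecting gives partner 1 an expected 0.8 × 100 = 80; partner 2 offers that and keeps 420.
Round 1 (partner 1 proposes): rejecting gives partner 2 an expected 0.8 × 420 = 336. Partner 1 offers 336 and keeps 500 − 336 = 164.

336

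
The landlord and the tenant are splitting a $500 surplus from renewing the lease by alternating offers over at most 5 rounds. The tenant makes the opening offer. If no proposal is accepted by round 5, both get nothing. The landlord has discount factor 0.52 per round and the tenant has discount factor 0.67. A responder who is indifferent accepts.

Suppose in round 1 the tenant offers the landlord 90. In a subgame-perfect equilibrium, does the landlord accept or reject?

Reject

Work out the landlord's continuation value if the offer is rejected.
Round 5 (the tenant proposes): the landlord will accept anything ≥ 0, so the tenant offers 0 and keeps 500.
Round 4 (the landlord proposes): the tenant can get 500 next round, worth 0.67 × 500 = 335 now, so the landlord offers 335, keeping 165.
Round 3 (the tenant proposes): the landlord can get 165 next round, worth 0.52 × 165 = 85.8 now, so the tenant offers 85.8, keeping 414.2.
Round 2 (the landlord proposes): the tenant can get 414.2 next round, worth 0.67 × 414.2 = 277.514 now, so the landlord offers 277.514, keeping 222.486.
So by rejecting in round 1, the landlord gets 222.486 next round, worth 0.52 × 222.486 = 115.69272 now.
Offer 90 < 115.69272, so the landlord rejects.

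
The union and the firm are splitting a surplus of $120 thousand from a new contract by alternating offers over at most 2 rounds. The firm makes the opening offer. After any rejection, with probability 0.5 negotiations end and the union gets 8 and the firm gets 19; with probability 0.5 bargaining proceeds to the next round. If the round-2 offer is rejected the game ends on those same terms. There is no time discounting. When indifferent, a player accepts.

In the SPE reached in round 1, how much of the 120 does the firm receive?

65.5

Round 2 (the union proposes): the firm gets 19 if talks fail, so the union offers 19 and keeps 101.
Round 1 (the firm proposes): rejecting gives the union an expected 0.5 × 101 + 0.5 × 8 = 54.5; the firm offers that and keeps 65.5.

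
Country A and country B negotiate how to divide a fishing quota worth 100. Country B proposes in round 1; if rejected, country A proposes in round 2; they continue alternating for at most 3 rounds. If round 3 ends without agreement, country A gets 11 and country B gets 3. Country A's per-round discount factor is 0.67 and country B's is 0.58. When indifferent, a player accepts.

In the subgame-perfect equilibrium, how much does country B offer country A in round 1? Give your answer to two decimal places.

Round 3 (country B proposes): country A gets 11 if talks fail, so country B offers 11 and keeps 89.
Round 2 (country A proposes): country B can get 89 next round, worth 0.58 × 89 = 51.62 now; country A offers that and keeps 48.38.
Round 1 (country B proposes): country A can get 48.38 next round, worth 0.67 × 48.38 = 32.4146 now. Country B offers 32.4146 and keeps 100 − 32.4146 = 67.5854.

32.41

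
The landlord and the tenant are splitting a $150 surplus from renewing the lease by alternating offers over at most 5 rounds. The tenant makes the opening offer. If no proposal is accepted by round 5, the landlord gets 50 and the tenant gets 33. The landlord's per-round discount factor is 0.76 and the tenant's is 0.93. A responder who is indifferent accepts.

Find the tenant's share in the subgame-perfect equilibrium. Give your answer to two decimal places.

Round 5 (the tenant proposes): the landlord gets 50 if talks fail, so the tenant offers 50 and keeps 100.
Round 4 (the landlord proposes): the tenant can get 100 next round, worth 0.93 × 100 = 93 now, so the landlord offers 93, keeping 57.
Round 3 (the tenant proposes): the landlord can get 57 next round, worth 0.76 × 57 = 43.32 now. The tenant offers 43.32 and keeps 150 − 43.32 = 106.68.
Round 2 (the landlord proposes): the tenant can get 106.68 next round, worth 0.93 × 106.68 = 99.2124 now, so the landlord offers 99.2124, keeping 50.7876.
Round 1 (the tenant proposes): the landlord can get 50.7876 next round, worth 0.76 × 50.7876 = 38.598576 now. The tenant offers 38.598576 and keeps 150 − 38.598576 = 111.401424.

111.40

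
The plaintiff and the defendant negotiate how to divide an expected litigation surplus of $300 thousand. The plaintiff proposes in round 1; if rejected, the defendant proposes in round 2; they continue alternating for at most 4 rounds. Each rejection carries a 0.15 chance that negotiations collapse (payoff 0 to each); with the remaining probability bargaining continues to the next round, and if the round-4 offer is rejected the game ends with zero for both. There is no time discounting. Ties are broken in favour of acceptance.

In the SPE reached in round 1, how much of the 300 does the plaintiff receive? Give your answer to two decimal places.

Round 4 (the defendant proposes): rejection yields 0 for the plaintiff; the defendant offers 0 and keeps 300.
Round 3 (the plaintiff proposes): rejecting gives the defendant an expected 0.85 × 300 = 255; the plaintiff offers that and keeps 45.
Round 2 (the defendant proposes): rejecting gives the plaintiff an expected 0.85 × 45 = 38.25; the defendant offers that and keeps 261.75.
Round 1 (the plaintiff proposes): rejecting gives the defendant an expected 0.85 × 261.75 = 222.4875, so the plaintiff offers 222.4875, keeping 77.5125.

77.51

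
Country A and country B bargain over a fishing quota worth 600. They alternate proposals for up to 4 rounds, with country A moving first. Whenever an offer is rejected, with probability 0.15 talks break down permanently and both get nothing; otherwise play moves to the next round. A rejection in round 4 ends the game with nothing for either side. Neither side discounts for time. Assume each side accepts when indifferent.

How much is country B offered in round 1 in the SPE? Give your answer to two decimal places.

444.98

By backward induction:
Round 4 (country B proposes): rejection yields 0 for country A; country B offers 0 and keeps 600.
Round 3 (country A proposes): rejecting gives country B an expected 0.85 × 600 = 510; country A offers that and keeps 90.
Round 2 (country B proposes): rejecting gives country A an expected 0.85 × 90 = 76.5, so country B offers 76.5, keeping 523.5.
Round 1 (country A proposes): rejecting gives country B an expected 0.85 × 523.5 = 444.975. Country A offers 444.975 and keeps 600 − 444.975 = 155.025.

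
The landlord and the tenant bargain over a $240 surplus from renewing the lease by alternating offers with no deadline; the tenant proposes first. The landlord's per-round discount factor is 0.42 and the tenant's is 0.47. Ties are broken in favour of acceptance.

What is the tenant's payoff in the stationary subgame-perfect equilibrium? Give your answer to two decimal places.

Let x be the tenant's share when the tenant proposes and y be the landlord's share when the landlord proposes.
The landlord accepts iff offered ≥ 0.42·y, so x = 240 − 0.42y. Symmetrically y = 240 − 0.47x.
Substituting: x = 240 − 0.42(240 − 0.47x), giving x(1 − 0.47·0.42) = 240(1 − 0.42).
So x = 240 × 0.58 / 0.8026 ≈ 173.4363, and the landlord receives 240 − x ≈ 66.5637.

173.44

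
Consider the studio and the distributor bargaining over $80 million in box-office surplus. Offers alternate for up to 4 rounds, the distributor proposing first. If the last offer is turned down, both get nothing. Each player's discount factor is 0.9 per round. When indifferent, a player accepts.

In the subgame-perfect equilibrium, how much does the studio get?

65.52

Round 4 (the studio proposes): the distributor will accept anything ≥ 0, so the studio offers 0 and keeps 80.
Round 3 (the distributor proposes): the studio can get 80 next round, worth 0.9 × 80 = 72 now. The distributor offers 72 and keeps 80 − 72 = 8.
Round 2 (the studio proposes): the distributor can get 8 next round, worth 0.9 × 8 = 7.2 now; the studio offers that and keeps 72.8.
Round 1 (the distributor proposes): the studio can get 72.8 next round, worth 0.9 × 72.8 = 65.52 now. The distributor offers 65.52 and keeps 80 − 65.52 = 14.48.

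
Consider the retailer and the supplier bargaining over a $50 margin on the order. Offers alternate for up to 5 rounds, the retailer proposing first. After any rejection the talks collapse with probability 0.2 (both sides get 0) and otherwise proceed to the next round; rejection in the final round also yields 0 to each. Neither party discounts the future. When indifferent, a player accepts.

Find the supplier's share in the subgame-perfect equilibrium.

By backward induction:
Round 5 (the retailer proposes): the supplier will accept anything ≥ 0, so the retailer offers 0 and keeps 50.
Round 4 (the supplier proposes): rejecting gives the retailer an expected 0.8 × 50 = 40; the supplier offers that and keeps 10.
Round 3 (the retailer proposes): rejecting gives the supplier an expected 0.8 × 10 = 8. The retailer offers 8 and keeps 50 − 8 = 42.
Round 2 (the supplier proposes): rejecting gives the retailer an expected 0.8 × 42 = 33.6, so the supplier offers 33.6, keeping 16.4.
Round 1 (the retailer proposes): rejecting gives the supplier an expected 0.8 × 16.4 = 13.12. The retailer offers 13.12 and keeps 50 − 13.12 = 36.88.

13.12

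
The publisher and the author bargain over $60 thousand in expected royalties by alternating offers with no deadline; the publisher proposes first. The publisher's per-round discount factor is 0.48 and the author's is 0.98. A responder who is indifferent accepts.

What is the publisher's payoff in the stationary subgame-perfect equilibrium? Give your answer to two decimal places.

2.27

In a stationary SPE each proposer offers the other exactly their discounted continuation value.
If the publisher keeps x when proposing and the author keeps y when proposing, then x = 60 − 0.98y and y = 60 − 0.48x.
Solving: x = 60(1 − 0.98) / (1 − 0.48·0.98) = 1.2 / 0.5296 ≈ 2.2659.
The author gets 60 − 2.2659 ≈ 57.7341.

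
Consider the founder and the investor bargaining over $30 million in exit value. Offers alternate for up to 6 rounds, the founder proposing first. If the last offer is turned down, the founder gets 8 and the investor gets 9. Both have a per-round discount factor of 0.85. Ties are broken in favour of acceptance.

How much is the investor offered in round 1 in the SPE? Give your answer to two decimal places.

16.35

Round 6 (the investor proposes): the founder gets 8 if talks fail, so the investor offers 8 and keeps 22.
Round 5 (the founder proposes): the investor can get 22 next round, worth 0.85 × 22 = 18.7 now, so the founder offers 18.7, keeping 11.3.
Round 4 (the investor proposes): the founder can get 11.3 next round, worth 0.85 × 11.3 = 9.605 now, so the investor offers 9.605, keeping 20.395.
Round 3 (the founder proposes): the investor can get 20.395 next round, worth 0.85 × 20.395 = 17.33575 now, so the founder offers 17.33575, keeping 12.66425.
Round 2 (the investor proposes): the founder can get 12.66425 next round, worth 0.85 × 12.66425 = 10.7646125 now, so the investor offers 10.7646125, keeping 19.2353875.
Round 1 (the founder proposes): the investor can get 19.2353875 next round, worth 0.85 × 19.2353875 = 16.350079375 now. The founder offers 16.350079375 and keeps 30 − 16.350079375 = 13.649920625.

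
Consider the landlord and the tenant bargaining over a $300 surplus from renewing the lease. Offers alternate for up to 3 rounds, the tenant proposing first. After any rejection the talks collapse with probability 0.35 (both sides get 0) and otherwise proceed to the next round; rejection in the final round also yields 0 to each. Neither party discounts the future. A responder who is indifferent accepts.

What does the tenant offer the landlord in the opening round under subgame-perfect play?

68.25

By backward induction:
Round 3 (the tenant proposes): the landlord will accept anything ≥ 0, so the tenant offers 0 and keeps 300.
Round 2 (the landlord proposes): rejecting gives the tenant an expected 0.65 × 300 = 195, so the landlord offers 195, keeping 105.
Round 1 (the tenant proposes): rejecting gives the landlord an expected 0.65 × 105 = 68.25, so the tenant offers 68.25, keeping 231.75.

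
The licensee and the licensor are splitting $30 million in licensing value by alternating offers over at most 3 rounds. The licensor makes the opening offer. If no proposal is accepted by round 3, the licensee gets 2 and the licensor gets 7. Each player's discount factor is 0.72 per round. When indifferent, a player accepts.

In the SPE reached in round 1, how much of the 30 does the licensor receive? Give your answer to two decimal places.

Round 3 (the licensor proposes): the licensee gets 2 if talks fail, so the licensor offers 2 and keeps 28.
Round 2 (the licensee proposes): the licensor can get 28 next round, worth 0.72 × 28 = 20.16 now. The licensee offers 20.16 and keeps 30 − 20.16 = 9.84.
Round 1 (the licensor proposes): the licensee can get 9.84 next round, worth 0.72 × 9.84 = 7.0848 now, so the licensor offers 7.0848, keeping 22.9152.

22.92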